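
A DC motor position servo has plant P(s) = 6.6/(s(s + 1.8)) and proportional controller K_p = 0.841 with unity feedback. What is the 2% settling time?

Closed-loop characteristic equation: s² + 1.8s + 5.551 = 0, so ω_n = 2.356 rad/s and ζ = 1.8/(2·2.356) = 0.382.
2% settling time T_s ≈ 4/(ζω_n) = 4/0.9 = 4.44 s.

T_s ≈ 4.44 s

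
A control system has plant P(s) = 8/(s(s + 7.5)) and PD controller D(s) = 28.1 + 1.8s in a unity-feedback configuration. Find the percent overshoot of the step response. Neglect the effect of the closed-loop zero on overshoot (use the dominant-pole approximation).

3.48%

Forward path: (28.1 + 1.8s)·8/(s(s+7.5)). The closed-loop characteristic equation is s² + (7.5 + 8·1.8)s + 8·28.1 = 0.
That is s² + 21.9s + 224.8 = 0, so ω_n = 14.99 rad/s and ζ = 21.9/(2·14.99) = 0.7303.
%OS = 100·exp(−πζ/√(1−ζ²)) = 3.48%.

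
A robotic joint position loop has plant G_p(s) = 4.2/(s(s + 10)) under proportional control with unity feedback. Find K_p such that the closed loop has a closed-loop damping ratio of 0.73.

Closed-loop characteristic equation: s² + 10s + K_p·4.2 = 0.
So ω_n = √(4.2K_p) and 2ζω_n = 10, giving ζ = 10/(2√(4.2K_p)).
Setting ζ = 0.73: √(4.2K_p) = 10/(2·0.73) = 6.849, so K_p = 46.91/4.2 = 11.2.

K_p = 11.2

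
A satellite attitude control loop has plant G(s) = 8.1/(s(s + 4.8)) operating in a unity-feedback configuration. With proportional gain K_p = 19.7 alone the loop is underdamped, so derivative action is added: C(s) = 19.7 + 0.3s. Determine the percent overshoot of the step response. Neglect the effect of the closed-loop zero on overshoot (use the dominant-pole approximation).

39.1%

Forward path: (19.7 + 0.3s)·8.1/(s(s+4.8)). The closed-loop characteristic equation is s² + (4.8 + 8.1·0.3)s + 8.1·19.7 = 0.
That is s² + 7.23s + 159.6 = 0, so ω_n = 12.63 rad/s and ζ = 7.23/(2·12.63) = 0.2862.
%OS = 100·exp(−πζ/√(1−ζ²)) = 39.1%.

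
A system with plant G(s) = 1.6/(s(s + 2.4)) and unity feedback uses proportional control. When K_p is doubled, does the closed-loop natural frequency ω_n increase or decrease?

increase

ω_n = √(1.6·K_p), which grows with K_p.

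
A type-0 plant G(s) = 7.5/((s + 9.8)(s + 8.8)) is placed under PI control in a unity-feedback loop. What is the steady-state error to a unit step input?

0

The PI controller's integrator makes the forward path type 1, so e_ss to a step is zero.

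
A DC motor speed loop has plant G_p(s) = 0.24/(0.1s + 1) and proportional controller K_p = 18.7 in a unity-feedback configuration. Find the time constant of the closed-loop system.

Closed loop: T(s) = K_p·G_p/(1+K_p·G_p) = 4.488/(0.1s + 1 + 4.488), with pole at s = −(1 + 4.488)/0.1 = −54.88.
Closed-loop time constant τ = 1/54.88 = 0.0182 s.

τ = 0.0182 s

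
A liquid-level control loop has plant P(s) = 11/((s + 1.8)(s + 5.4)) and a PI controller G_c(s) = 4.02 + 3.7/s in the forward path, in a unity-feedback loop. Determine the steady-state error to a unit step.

The open loop G_c(s)P(s) has a pole at the origin (type 1), so the static position error constant is infinite and e_ss = 1/(1+∞) = 0.

0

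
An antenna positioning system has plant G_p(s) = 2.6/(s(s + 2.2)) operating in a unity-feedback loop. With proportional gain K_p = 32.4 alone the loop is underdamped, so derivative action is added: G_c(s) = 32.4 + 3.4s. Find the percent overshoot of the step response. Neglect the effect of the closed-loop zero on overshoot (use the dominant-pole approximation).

9.4%

Forward path: (32.4 + 3.4s)·2.6/(s(s+2.2)). The closed-loop characteristic equation is s² + (2.2 + 2.6·3.4)s + 2.6·32.4 = 0.
That is s² + 11.04s + 84.24 = 0, so ω_n = 9.178 rad/s and ζ = 11.04/(2·9.178) = 0.6014.
%OS = 100·exp(−πζ/√(1−ζ²)) = 9.4%.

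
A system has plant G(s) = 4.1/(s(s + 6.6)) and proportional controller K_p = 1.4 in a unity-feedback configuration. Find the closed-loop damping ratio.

ζ = 1.38

With unity feedback the closed-loop characteristic equation is s² + 6.6s + 1.4·4.1 = s² + 6.6s + 5.74 = 0.
Matching s² + 2ζω_n s + ω_n²: ω_n = √5.74 = 2.396 rad/s and 2ζω_n = 6.6, so ζ = 6.6/(2·2.396) = 1.38.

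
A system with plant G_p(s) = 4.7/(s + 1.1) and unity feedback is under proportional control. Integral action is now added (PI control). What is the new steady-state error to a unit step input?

Adding integral action puts a pole at s = 0 in the forward path, raising the system type to 1; a type-1 loop has zero steady-state error to a step.

0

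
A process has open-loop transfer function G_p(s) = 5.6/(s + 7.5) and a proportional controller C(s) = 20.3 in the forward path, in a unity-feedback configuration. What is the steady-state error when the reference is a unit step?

0.0619

The loop is type 0. Static position error constant K_pos = C(0)·G_p(0) = 20.3·0.7467 = 15.16.
Steady-state error to a unit step: e_ss = 1/(1+K_pos) = 1/16.16 = 0.0619.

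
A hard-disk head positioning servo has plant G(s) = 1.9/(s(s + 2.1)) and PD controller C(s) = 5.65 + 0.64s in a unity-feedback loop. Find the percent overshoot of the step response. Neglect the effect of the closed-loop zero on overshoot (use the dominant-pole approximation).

15.8%

Forward path: (5.65 + 0.64s)·1.9/(s(s+2.1)). The closed-loop characteristic equation is s² + (2.1 + 1.9·0.64)s + 1.9·5.65 = 0.
That is s² + 3.316s + 10.73 = 0, so ω_n = 3.276 rad/s and ζ = 3.316/(2·3.276) = 0.506.
%OS = 100·exp(−πζ/√(1−ζ²)) = 15.8%.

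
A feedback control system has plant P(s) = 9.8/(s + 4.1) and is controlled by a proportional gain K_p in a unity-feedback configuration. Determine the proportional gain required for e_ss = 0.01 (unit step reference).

K_p = 41.4

Steady-state error for a unit step on this type-0 loop is 1/(1 + K_p·P(0)).
P(0) = 2.39. Require 1/(1 + K_p·2.39) = 0.01, so 1 + 2.39·K_p = 100.
K_p = (100 − 1)/2.39 = 41.4.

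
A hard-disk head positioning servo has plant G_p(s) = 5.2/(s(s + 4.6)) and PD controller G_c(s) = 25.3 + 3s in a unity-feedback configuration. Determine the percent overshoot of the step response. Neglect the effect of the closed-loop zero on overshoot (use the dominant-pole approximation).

0.292%

Forward path: (25.3 + 3s)·5.2/(s(s+4.6)). The closed-loop characteristic equation is s² + (4.6 + 5.2·3)s + 5.2·25.3 = 0.
That is s² + 20.2s + 131.6 = 0, so ω_n = 11.47 rad/s and ζ = 20.2/(2·11.47) = 0.8806.
%OS = 100·exp(−πζ/√(1−ζ²)) = 0.292%.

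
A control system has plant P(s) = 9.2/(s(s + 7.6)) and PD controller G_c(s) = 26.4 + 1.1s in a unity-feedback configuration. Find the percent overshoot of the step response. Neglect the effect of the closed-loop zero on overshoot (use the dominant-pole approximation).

11.4%

Forward path: (26.4 + 1.1s)·9.2/(s(s+7.6)). The closed-loop characteristic equation is s² + (7.6 + 9.2·1.1)s + 9.2·26.4 = 0.
That is s² + 17.72s + 242.9 = 0, so ω_n = 15.58 rad/s and ζ = 17.72/(2·15.58) = 0.5685.
%OS = 100·exp(−πζ/√(1−ζ²)) = 11.4%.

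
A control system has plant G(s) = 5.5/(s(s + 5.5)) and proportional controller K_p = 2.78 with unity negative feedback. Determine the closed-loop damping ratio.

ζ = 0.703

With unity feedback the closed-loop characteristic equation is s² + 5.5s + 2.78·5.5 = s² + 5.5s + 15.29 = 0.
Matching s² + 2ζω_n s + ω_n²: ω_n = √15.29 = 3.91 rad/s and 2ζω_n = 5.5, so ζ = 5.5/(2·3.91) = 0.703.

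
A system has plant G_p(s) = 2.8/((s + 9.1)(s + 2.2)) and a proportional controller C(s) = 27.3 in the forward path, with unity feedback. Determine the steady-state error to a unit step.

0.208

The loop is type 0. Static position error constant K_pos = C(0)·G_p(0) = 27.3·0.1399 = 3.818.
Steady-state error to a unit step: e_ss = 1/(1+K_pos) = 1/4.818 = 0.208.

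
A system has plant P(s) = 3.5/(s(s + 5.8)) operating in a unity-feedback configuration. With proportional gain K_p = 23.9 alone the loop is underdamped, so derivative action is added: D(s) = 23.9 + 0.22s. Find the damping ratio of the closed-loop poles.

Forward path: (23.9 + 0.22s)·3.5/(s(s+5.8)). The closed-loop characteristic equation is s² + (5.8 + 3.5·0.22)s + 3.5·23.9 = 0.
That is s² + 6.57s + 83.65 = 0, so ω_n = 9.146 rad/s and ζ = 6.57/(2·9.146) = 0.3592.

ζ = 0.359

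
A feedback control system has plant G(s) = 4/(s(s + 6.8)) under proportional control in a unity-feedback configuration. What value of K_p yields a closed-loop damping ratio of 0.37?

K_p = 21.1

Closed-loop characteristic equation: s² + 6.8s + K_p·4 = 0.
So ω_n = √(4K_p) and 2ζω_n = 6.8, giving ζ = 6.8/(2√(4K_p)).
Setting ζ = 0.37: √(4K_p) = 6.8/(2·0.37) = 9.189, so K_p = 84.44/4 = 21.1.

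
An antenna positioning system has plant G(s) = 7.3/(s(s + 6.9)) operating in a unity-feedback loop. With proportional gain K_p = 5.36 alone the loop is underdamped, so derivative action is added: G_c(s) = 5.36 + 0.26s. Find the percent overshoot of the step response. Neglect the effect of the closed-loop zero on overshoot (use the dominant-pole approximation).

Forward path: (5.36 + 0.26s)·7.3/(s(s+6.9)). The closed-loop characteristic equation is s² + (6.9 + 7.3·0.26)s + 7.3·5.36 = 0.
That is s² + 8.798s + 39.13 = 0, so ω_n = 6.255 rad/s and ζ = 8.798/(2·6.255) = 0.7033.
%OS = 100·exp(−πζ/√(1−ζ²)) = 4.47%.

4.47%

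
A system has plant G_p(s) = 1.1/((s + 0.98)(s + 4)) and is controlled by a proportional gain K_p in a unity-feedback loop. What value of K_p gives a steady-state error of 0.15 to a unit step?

K_p = 20.2

Steady-state error for a unit step on this type-0 loop is 1/(1 + K_p·G_p(0)).
G_p(0) = 0.2806. Require 1/(1 + K_p·0.2806) = 0.15, so 1 + 0.2806·K_p = 6.667.
K_p = (6.667 − 1)/0.2806 = 20.2.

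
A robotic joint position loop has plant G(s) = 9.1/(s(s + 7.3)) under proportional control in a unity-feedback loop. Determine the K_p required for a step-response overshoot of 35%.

K_p = 14.6

From %OS = 100·exp(−πζ/√(1−ζ²)) = 35%, ζ = −ln(0.35)/√(π²+ln²(0.35)) = 0.3169.
Characteristic equation s² + 7.3s + 9.1K_p = 0 gives ζ = 7.3/(2√(9.1K_p)).
Setting ζ = 0.3169: √(9.1K_p) = 7.3/(2·0.3169) = 11.52, so K_p = 132.6/9.1 = 14.6.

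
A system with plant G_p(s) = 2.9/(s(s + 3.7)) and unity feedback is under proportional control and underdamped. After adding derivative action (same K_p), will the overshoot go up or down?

The derivative term adds K·K_d to the s-coefficient of the characteristic equation, raising 2ζω_n while ω_n is unchanged; ζ increases, so overshoot decreases.

decrease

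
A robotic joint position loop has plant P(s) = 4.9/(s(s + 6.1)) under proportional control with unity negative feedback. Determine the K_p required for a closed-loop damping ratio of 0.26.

Closed-loop characteristic equation: s² + 6.1s + K_p·4.9 = 0.
So ω_n = √(4.9K_p) and 2ζω_n = 6.1, giving ζ = 6.1/(2√(4.9K_p)).
Setting ζ = 0.26: √(4.9K_p) = 6.1/(2·0.26) = 11.73, so K_p = 137.6/4.9 = 28.1.

K_p = 28.1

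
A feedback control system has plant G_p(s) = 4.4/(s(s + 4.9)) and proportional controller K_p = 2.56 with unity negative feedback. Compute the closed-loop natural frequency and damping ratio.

With unity feedback the closed-loop characteristic equation is s² + 4.9s + 2.56·4.4 = s² + 4.9s + 11.26 = 0.
So ω_n² = 11.26 ⇒ ω_n = 3.356 rad/s, and ζ = 4.9/(2ω_n) = 0.73.

ω_n = 3.36 rad/s, ζ = 0.73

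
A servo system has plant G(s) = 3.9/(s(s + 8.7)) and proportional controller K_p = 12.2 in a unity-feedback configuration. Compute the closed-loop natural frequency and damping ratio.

With unity feedback the closed-loop characteristic equation is s² + 8.7s + 12.2·3.9 = s² + 8.7s + 47.58 = 0.
So ω_n² = 47.58 ⇒ ω_n = 6.898 rad/s, and ζ = 8.7/(2ω_n) = 0.631.

ω_n = 6.9 rad/s, ζ = 0.631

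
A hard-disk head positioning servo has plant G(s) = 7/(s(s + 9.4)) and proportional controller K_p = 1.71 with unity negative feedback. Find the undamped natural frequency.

1 + K_p·G(s) = 0 gives s² + 9.4s + 11.97 = 0.
Matching s² + 2ζω_n s + ω_n²: ω_n = √11.97 = 3.46 rad/s and 2ζω_n = 9.4, so ζ = 9.4/(2·3.46) = 1.36.

ω_n = 3.46 rad/s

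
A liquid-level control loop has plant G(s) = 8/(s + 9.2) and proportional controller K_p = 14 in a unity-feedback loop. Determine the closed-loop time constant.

τ = 0.00825 s

Closed-loop transfer function: T(s) = K_p·G(s)/(1 + K_p·G(s)) = 112/(s + 9.2 + 112) = 112/(s + 121.2).
Time constant τ = 1/121.2 = 0.00825 s.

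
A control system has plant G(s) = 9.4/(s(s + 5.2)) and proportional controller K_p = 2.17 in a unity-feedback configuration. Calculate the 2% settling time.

From 1 + K_pG(s) = 0: s² + 5.2s + 20.4 = 0 ⇒ ω_n = 4.516, ζ = 0.5757.
2% settling time T_s ≈ 4/(ζω_n) = 4/2.6 = 1.54 s.

T_s ≈ 1.54 s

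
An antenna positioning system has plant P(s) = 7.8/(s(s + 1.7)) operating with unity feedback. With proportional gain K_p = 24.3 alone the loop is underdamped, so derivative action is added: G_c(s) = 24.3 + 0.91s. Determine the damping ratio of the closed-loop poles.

ζ = 0.32

Forward path: (24.3 + 0.91s)·7.8/(s(s+1.7)). The closed-loop characteristic equation is s² + (1.7 + 7.8·0.91)s + 7.8·24.3 = 0.
That is s² + 8.798s + 189.5 = 0, so ω_n = 13.77 rad/s and ζ = 8.798/(2·13.77) = 0.3195.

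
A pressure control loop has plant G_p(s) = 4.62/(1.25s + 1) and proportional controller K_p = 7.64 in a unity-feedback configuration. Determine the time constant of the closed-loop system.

Closed loop: T(s) = K_p·G_p/(1+K_p·G_p) = 35.3/(1.25s + 1 + 35.3), with pole at s = −(1 + 35.3)/1.25 = −29.04.
Closed-loop time constant τ = 1/29.04 = 0.0344 s.

τ = 0.0344 s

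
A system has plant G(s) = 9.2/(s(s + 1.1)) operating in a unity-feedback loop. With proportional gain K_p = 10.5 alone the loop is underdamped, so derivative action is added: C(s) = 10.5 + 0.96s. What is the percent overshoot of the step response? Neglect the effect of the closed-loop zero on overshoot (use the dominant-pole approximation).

15.9%

Forward path: (10.5 + 0.96s)·9.2/(s(s+1.1)). The closed-loop characteristic equation is s² + (1.1 + 9.2·0.96)s + 9.2·10.5 = 0.
That is s² + 9.932s + 96.6 = 0, so ω_n = 9.829 rad/s and ζ = 9.932/(2·9.829) = 0.5053.
%OS = 100·exp(−πζ/√(1−ζ²)) = 15.9%.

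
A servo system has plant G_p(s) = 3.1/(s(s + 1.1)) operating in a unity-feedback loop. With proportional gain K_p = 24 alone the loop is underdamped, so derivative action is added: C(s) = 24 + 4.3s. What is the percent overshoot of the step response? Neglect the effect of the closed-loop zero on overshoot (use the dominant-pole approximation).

0.827%

Forward path: (24 + 4.3s)·3.1/(s(s+1.1)). The closed-loop characteristic equation is s² + (1.1 + 3.1·4.3)s + 3.1·24 = 0.
That is s² + 14.43s + 74.4 = 0, so ω_n = 8.626 rad/s and ζ = 14.43/(2·8.626) = 0.8365.
%OS = 100·exp(−πζ/√(1−ζ²)) = 0.827%.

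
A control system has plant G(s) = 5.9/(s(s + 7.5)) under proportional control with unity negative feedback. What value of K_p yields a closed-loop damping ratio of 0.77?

K_p = 4.02

Closed-loop characteristic equation: s² + 7.5s + K_p·5.9 = 0.
So ω_n = √(5.9K_p) and 2ζω_n = 7.5, giving ζ = 7.5/(2√(5.9K_p)).
Setting ζ = 0.77: √(5.9K_p) = 7.5/(2·0.77) = 4.87, so K_p = 23.72/5.9 = 4.02.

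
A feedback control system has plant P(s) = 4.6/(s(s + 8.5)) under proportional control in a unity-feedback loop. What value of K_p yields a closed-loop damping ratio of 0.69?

Closed-loop characteristic equation: s² + 8.5s + K_p·4.6 = 0.
So ω_n = √(4.6K_p) and 2ζω_n = 8.5, giving ζ = 8.5/(2√(4.6K_p)).
Setting ζ = 0.69: √(4.6K_p) = 8.5/(2·0.69) = 6.159, so K_p = 37.94/4.6 = 8.25.

K_p = 8.25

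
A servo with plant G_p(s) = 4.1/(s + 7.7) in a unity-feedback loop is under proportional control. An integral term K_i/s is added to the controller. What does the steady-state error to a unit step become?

0

The integrator makes K_pos = lim_{s→0} C(s)G(s) infinite, so e_ss = 1/(1+K_pos) = 0.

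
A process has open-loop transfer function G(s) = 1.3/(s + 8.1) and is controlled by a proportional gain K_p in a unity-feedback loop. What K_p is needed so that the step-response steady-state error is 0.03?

K_p = 201

Steady-state error for a unit step on this type-0 loop is 1/(1 + K_p·G(0)).
G(0) = 0.1605. Require 1/(1 + K_p·0.1605) = 0.03, so 1 + 0.1605·K_p = 33.33.
K_p = (33.33 − 1)/0.1605 = 201.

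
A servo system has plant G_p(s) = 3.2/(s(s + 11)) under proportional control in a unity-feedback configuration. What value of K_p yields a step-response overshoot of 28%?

K_p = 67

From %OS = 100·exp(−πζ/√(1−ζ²)) = 28%, ζ = −ln(0.28)/√(π²+ln²(0.28)) = 0.3755.
Characteristic equation s² + 11s + 3.2K_p = 0 gives ζ = 11/(2√(3.2K_p)).
Setting ζ = 0.3755: √(3.2K_p) = 11/(2·0.3755) = 14.65, so K_p = 214.5/3.2 = 67.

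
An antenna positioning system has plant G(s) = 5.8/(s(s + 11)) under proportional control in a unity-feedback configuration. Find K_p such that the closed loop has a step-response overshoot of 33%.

K_p = 47.1

From %OS = 100·exp(−πζ/√(1−ζ²)) = 33%, ζ = −ln(0.33)/√(π²+ln²(0.33)) = 0.3328.
Characteristic equation s² + 11s + 5.8K_p = 0 gives ζ = 11/(2√(5.8K_p)).
Setting ζ = 0.3328: √(5.8K_p) = 11/(2·0.3328) = 16.53, so K_p = 273.1/5.8 = 47.1.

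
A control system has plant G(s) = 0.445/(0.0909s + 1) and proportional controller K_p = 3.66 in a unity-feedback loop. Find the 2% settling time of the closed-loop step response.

Closed loop: T(s) = K_p·G/(1+K_p·G) = 1.629/(0.0909s + 1 + 1.629), with pole at s = −(1 + 1.629)/0.0909 = −28.92.
τ = 1/28.92 = 0.03458 s, so 2% settling time ≈ 4τ = 0.138 s.

T_s ≈ 0.138 s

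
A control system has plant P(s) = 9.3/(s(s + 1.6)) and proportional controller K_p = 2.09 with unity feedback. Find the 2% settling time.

Closed-loop characteristic equation: s² + 1.6s + 19.44 = 0, so ω_n = 4.409 rad/s and ζ = 1.6/(2·4.409) = 0.1815.
2% settling time T_s ≈ 4/(ζω_n) = 4/0.8 = 5 s.

T_s ≈ 5 s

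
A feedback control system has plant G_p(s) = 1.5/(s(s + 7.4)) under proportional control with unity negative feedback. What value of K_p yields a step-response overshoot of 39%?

K_p = 111

From %OS = 100·exp(−πζ/√(1−ζ²)) = 39%, ζ = −ln(0.39)/√(π²+ln²(0.39)) = 0.2871.
Characteristic equation s² + 7.4s + 1.5K_p = 0 gives ζ = 7.4/(2√(1.5K_p)).
Setting ζ = 0.2871: √(1.5K_p) = 7.4/(2·0.2871) = 12.89, so K_p = 166.1/1.5 = 111.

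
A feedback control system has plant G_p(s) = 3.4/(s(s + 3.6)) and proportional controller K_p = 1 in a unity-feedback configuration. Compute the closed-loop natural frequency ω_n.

ω_n = 1.84 rad/s

With unity feedback the closed-loop characteristic equation is s² + 3.6s + 1·3.4 = s² + 3.6s + 3.4 = 0.
So ω_n² = 3.4 ⇒ ω_n = 1.844 rad/s, and ζ = 3.6/(2ω_n) = 0.976.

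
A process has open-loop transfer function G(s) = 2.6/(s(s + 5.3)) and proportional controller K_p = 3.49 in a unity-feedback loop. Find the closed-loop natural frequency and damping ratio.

ω_n = 3.01 rad/s, ζ = 0.88

The closed-loop denominator is s(s+5.3) + 3.49·2.6 = s² + 5.3s + 9.074.
So ω_n² = 9.074 ⇒ ω_n = 3.012 rad/s, and ζ = 5.3/(2ω_n) = 0.88.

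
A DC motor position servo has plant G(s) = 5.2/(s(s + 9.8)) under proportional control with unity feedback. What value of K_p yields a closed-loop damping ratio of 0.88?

K_p = 5.96

Closed-loop characteristic equation: s² + 9.8s + K_p·5.2 = 0.
So ω_n = √(5.2K_p) and 2ζω_n = 9.8, giving ζ = 9.8/(2√(5.2K_p)).
Setting ζ = 0.88: √(5.2K_p) = 9.8/(2·0.88) = 5.568, so K_p = 31/5.2 = 5.96.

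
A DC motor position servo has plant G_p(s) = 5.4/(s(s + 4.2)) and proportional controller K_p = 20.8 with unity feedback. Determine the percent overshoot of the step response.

The closed-loop denominator s² + 4.2s + 112.3 gives ω_n = √112.3 = 10.6 and ζ = 4.2/(2ω_n) = 0.1981.
%OS = 100·exp(−πζ/√(1−ζ²)) = 100·exp(−π·0.1981/√0.9607) = 53%.

53%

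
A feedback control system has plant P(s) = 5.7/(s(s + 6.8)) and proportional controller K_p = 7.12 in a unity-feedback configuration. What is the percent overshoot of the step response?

From 1 + K_pP(s) = 0: s² + 6.8s + 40.58 = 0 ⇒ ω_n = 6.371, ζ = 0.5337.
%OS = 100·exp(−πζ/√(1−ζ²)) = 100·exp(−π·0.5337/√0.7152) = 13.8%.

13.8%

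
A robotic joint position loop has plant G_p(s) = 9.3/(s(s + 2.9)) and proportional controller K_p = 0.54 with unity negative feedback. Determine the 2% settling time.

T_s ≈ 2.76 s

From 1 + K_pG_p(s) = 0: s² + 2.9s + 5.022 = 0 ⇒ ω_n = 2.241, ζ = 0.647.
2% settling time T_s ≈ 4/(ζω_n) = 4/1.45 = 2.76 s.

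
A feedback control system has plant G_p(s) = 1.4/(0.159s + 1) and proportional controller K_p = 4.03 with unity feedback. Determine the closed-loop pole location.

Closed loop: T(s) = K_p·G_p/(1+K_p·G_p) = 5.642/(0.159s + 1 + 5.642), with pole at s = −(1 + 5.642)/0.159 = −41.77.

s = -41.77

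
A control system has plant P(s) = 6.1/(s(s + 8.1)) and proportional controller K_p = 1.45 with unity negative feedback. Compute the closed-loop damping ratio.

ζ = 1.36

With unity feedback the closed-loop characteristic equation is s² + 8.1s + 1.45·6.1 = s² + 8.1s + 8.845 = 0.
Matching s² + 2ζω_n s + ω_n²: ω_n = √8.845 = 2.974 rad/s and 2ζω_n = 8.1, so ζ = 8.1/(2·2.974) = 1.36.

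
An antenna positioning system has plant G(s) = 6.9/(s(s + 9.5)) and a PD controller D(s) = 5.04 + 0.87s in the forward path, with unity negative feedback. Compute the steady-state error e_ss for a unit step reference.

0

The open loop D(s)G(s) has a pole at the origin (type 1), so the static position error constant is infinite and e_ss = 1/(1+∞) = 0.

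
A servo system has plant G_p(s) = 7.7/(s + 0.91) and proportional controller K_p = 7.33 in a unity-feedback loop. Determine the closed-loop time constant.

Closed-loop transfer function: T(s) = K_p·G_p(s)/(1 + K_p·G_p(s)) = 56.44/(s + 0.91 + 56.44) = 56.44/(s + 57.35).
Time constant τ = 1/57.35 = 0.0174 s.

τ = 0.0174 s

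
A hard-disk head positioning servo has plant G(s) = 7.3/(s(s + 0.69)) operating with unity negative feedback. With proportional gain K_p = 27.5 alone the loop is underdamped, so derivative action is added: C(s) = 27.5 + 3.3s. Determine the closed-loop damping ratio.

Forward path: (27.5 + 3.3s)·7.3/(s(s+0.69)). The closed-loop characteristic equation is s² + (0.69 + 7.3·3.3)s + 7.3·27.5 = 0.
That is s² + 24.78s + 200.8 = 0, so ω_n = 14.17 rad/s and ζ = 24.78/(2·14.17) = 0.8745.

ζ = 0.874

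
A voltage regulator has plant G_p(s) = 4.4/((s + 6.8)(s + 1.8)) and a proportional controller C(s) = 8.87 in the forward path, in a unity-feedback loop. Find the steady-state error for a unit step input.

0.239

The loop is type 0. Static position error constant K_pos = C(0)·G_p(0) = 8.87·0.3595 = 3.189.
Steady-state error to a unit step: e_ss = 1/(1+K_pos) = 1/4.189 = 0.239.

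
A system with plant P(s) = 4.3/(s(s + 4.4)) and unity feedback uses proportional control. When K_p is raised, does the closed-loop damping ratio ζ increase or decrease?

ζ = 4.4/(2√(4.3K_p)); increasing K_p raises the denominator, so ζ falls.

decrease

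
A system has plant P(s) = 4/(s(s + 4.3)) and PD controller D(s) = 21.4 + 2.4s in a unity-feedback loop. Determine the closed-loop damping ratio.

ζ = 0.751

Forward path: (21.4 + 2.4s)·4/(s(s+4.3)). The closed-loop characteristic equation is s² + (4.3 + 4·2.4)s + 4·21.4 = 0.
That is s² + 13.9s + 85.6 = 0, so ω_n = 9.252 rad/s and ζ = 13.9/(2·9.252) = 0.7512.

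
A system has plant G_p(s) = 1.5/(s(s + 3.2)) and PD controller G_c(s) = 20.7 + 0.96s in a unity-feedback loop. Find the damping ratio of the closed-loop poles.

ζ = 0.416

Forward path: (20.7 + 0.96s)·1.5/(s(s+3.2)). The closed-loop characteristic equation is s² + (3.2 + 1.5·0.96)s + 1.5·20.7 = 0.
That is s² + 4.64s + 31.05 = 0, so ω_n = 5.572 rad/s and ζ = 4.64/(2·5.572) = 0.4163.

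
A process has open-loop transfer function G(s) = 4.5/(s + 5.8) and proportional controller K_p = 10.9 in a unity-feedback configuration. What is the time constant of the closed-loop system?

τ = 0.0182 s

Closed-loop transfer function: T(s) = K_p·G(s)/(1 + K_p·G(s)) = 49.05/(s + 5.8 + 49.05) = 49.05/(s + 54.85).
Time constant τ = 1/54.85 = 0.0182 s.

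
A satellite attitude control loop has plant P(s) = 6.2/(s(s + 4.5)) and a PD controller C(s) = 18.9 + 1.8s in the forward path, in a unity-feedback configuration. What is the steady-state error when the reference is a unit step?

0

The open loop C(s)P(s) has a pole at the origin (type 1), so the static position error constant is infinite and e_ss = 1/(1+∞) = 0.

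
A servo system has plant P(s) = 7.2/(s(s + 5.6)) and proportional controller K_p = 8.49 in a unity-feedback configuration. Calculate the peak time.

The closed-loop denominator s² + 5.6s + 61.13 gives ω_n = √61.13 = 7.818 and ζ = 5.6/(2ω_n) = 0.3581.
Damped frequency ω_d = ω_n√(1−ζ²) = 7.3 rad/s, so peak time T_p = π/ω_d = 0.43 s.

T_p = 0.43 s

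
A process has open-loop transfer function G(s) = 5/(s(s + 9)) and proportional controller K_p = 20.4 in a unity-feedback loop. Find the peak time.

Closed-loop characteristic equation: s² + 9s + 102 = 0, so ω_n = 10.1 rad/s and ζ = 9/(2·10.1) = 0.4456.
Damped frequency ω_d = ω_n√(1−ζ²) = 9.042 rad/s, so peak time T_p = π/ω_d = 0.347 s.

T_p = 0.347 s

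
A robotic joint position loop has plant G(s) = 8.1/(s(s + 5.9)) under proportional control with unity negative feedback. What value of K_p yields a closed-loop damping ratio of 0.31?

Closed-loop characteristic equation: s² + 5.9s + K_p·8.1 = 0.
So ω_n = √(8.1K_p) and 2ζω_n = 5.9, giving ζ = 5.9/(2√(8.1K_p)).
Setting ζ = 0.31: √(8.1K_p) = 5.9/(2·0.31) = 9.516, so K_p = 90.56/8.1 = 11.2.

K_p = 11.2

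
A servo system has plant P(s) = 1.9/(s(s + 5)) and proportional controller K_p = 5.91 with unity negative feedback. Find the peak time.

T_p = 1.41 s

From 1 + K_pP(s) = 0: s² + 5s + 11.23 = 0 ⇒ ω_n = 3.351, ζ = 0.7461.
Damped frequency ω_d = ω_n√(1−ζ²) = 2.231 rad/s, so peak time T_p = π/ω_d = 1.41 s.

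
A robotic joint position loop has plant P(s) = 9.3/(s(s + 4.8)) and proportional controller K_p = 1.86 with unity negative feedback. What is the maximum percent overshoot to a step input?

10.9%

Closed-loop characteristic equation: s² + 4.8s + 17.3 = 0, so ω_n = 4.159 rad/s and ζ = 4.8/(2·4.159) = 0.577.
%OS = 100·exp(−πζ/√(1−ζ²)) = 100·exp(−π·0.577/√0.667) = 10.9%.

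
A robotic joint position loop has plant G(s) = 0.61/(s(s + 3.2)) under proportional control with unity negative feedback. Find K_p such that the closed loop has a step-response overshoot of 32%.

K_p = 36.1

From %OS = 100·exp(−πζ/√(1−ζ²)) = 32%, ζ = −ln(0.32)/√(π²+ln²(0.32)) = 0.341.
Characteristic equation s² + 3.2s + 0.61K_p = 0 gives ζ = 3.2/(2√(0.61K_p)).
Setting ζ = 0.341: √(0.61K_p) = 3.2/(2·0.341) = 4.693, so K_p = 22.02/0.61 = 36.1.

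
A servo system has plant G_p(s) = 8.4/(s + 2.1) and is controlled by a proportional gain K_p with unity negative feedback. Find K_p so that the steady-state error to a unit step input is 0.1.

For a type-0 loop with proportional control, e_ss = 1/(1 + K_p·G_p(0)).
G_p(0) = 4. Require 1/(1 + K_p·4) = 0.1, so 1 + 4·K_p = 10.
K_p = (10 − 1)/4 = 2.25.

K_p = 2.25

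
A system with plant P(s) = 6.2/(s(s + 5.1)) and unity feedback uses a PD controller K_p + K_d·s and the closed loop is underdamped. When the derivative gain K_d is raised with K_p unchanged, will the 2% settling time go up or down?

decrease

Characteristic equation s² + (5.1 + 6.2K_d)s + 6.2K_p = 0: raising K_d increases ζω_n = (5.1+6.2K_d)/2 while the loop stays underdamped, so T_s ≈ 4/(ζω_n) decreases.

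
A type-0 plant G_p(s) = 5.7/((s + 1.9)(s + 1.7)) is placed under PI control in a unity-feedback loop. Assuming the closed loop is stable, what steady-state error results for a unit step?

0

The PI controller's integrator makes the forward path type 1, so e_ss to a step is zero.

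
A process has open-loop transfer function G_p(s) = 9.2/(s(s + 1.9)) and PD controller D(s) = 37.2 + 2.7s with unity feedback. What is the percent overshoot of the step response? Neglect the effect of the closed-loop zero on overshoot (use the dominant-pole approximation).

3.74%

Forward path: (37.2 + 2.7s)·9.2/(s(s+1.9)). The closed-loop characteristic equation is s² + (1.9 + 9.2·2.7)s + 9.2·37.2 = 0.
That is s² + 26.74s + 342.2 = 0, so ω_n = 18.5 rad/s and ζ = 26.74/(2·18.5) = 0.7227.
%OS = 100·exp(−πζ/√(1−ζ²)) = 3.74%.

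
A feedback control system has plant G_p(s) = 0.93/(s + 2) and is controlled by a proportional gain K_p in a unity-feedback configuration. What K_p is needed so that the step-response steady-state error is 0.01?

Steady-state error for a unit step on this type-0 loop is 1/(1 + K_p·G_p(0)).
G_p(0) = 0.465. Require 1/(1 + K_p·0.465) = 0.01, so 1 + 0.465·K_p = 100.
K_p = (100 − 1)/0.465 = 213.

K_p = 213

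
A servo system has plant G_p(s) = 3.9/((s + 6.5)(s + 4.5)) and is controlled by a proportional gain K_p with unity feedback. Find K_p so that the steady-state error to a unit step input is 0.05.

For a type-0 loop with proportional control, e_ss = 1/(1 + K_p·G_p(0)).
G_p(0) = 0.1333. Require 1/(1 + K_p·0.1333) = 0.05, so 1 + 0.1333·K_p = 20.
K_p = (20 − 1)/0.1333 = 142.

K_p = 142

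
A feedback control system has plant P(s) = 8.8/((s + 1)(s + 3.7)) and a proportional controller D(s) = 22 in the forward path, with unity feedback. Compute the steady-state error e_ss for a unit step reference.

The loop is type 0. Static position error constant K_pos = D(0)·P(0) = 22·2.378 = 52.32.
Steady-state error to a unit step: e_ss = 1/(1+K_pos) = 1/53.32 = 0.0188.

0.0188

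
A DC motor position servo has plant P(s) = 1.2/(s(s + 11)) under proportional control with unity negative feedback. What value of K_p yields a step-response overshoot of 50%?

K_p = 543

From %OS = 100·exp(−πζ/√(1−ζ²)) = 50%, ζ = −ln(0.5)/√(π²+ln²(0.5)) = 0.2155.
Characteristic equation s² + 11s + 1.2K_p = 0 gives ζ = 11/(2√(1.2K_p)).
Setting ζ = 0.2155: √(1.2K_p) = 11/(2·0.2155) = 25.53, so K_p = 651.7/1.2 = 543.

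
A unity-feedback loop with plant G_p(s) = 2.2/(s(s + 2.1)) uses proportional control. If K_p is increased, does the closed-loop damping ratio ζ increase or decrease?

decrease

ζ = 2.1/(2√(2.2K_p)); increasing K_p raises the denominator, so ζ falls.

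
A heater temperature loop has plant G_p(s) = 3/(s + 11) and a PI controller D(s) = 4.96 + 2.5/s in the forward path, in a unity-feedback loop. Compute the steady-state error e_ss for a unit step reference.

The open loop D(s)G_p(s) has a pole at the origin (type 1), so the static position error constant is infinite and e_ss = 1/(1+∞) = 0.

0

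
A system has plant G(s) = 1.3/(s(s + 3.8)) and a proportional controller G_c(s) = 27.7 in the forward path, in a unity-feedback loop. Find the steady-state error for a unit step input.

The open loop G_c(s)G(s) has a pole at the origin (type 1), so the static position error constant is infinite and e_ss = 1/(1+∞) = 0.

0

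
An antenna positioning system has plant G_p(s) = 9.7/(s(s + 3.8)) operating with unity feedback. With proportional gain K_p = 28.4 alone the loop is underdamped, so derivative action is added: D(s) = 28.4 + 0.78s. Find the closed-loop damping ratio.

Forward path: (28.4 + 0.78s)·9.7/(s(s+3.8)). The closed-loop characteristic equation is s² + (3.8 + 9.7·0.78)s + 9.7·28.4 = 0.
That is s² + 11.37s + 275.5 = 0, so ω_n = 16.6 rad/s and ζ = 11.37/(2·16.6) = 0.3424.

ζ = 0.342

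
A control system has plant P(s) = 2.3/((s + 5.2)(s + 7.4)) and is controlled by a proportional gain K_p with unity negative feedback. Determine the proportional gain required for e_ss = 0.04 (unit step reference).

Steady-state error for a unit step on this type-0 loop is 1/(1 + K_p·P(0)).
P(0) = 0.05977. Require 1/(1 + K_p·0.05977) = 0.04, so 1 + 0.05977·K_p = 25.
K_p = (25 − 1)/0.05977 = 402.

K_p = 402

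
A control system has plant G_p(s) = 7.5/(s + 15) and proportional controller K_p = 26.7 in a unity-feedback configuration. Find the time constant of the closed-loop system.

τ = 0.00465 s

Closed-loop transfer function: T(s) = K_p·G_p(s)/(1 + K_p·G_p(s)) = 200.2/(s + 15 + 200.2) = 200.2/(s + 215.2).
Time constant τ = 1/215.2 = 0.00465 s.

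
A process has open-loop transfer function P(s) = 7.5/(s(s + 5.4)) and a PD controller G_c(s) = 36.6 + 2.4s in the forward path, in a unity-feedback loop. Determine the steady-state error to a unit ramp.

The loop has one pole at the origin (type 1). Velocity error constant K_v = lim_{s→0} s·G_c(s)P(s) = 36.6·7.5/5.4 = 50.83.
Steady-state error to a unit ramp: e_ss = 1/K_v = 0.0197.

0.0197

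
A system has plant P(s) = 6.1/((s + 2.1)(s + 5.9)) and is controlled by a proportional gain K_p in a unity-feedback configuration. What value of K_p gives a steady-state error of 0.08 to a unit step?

Steady-state error for a unit step on this type-0 loop is 1/(1 + K_p·P(0)).
P(0) = 0.4923. Require 1/(1 + K_p·0.4923) = 0.08, so 1 + 0.4923·K_p = 12.5.
K_p = (12.5 − 1)/0.4923 = 23.4.

K_p = 23.4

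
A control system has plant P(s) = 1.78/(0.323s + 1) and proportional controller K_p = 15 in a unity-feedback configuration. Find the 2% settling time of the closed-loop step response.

Closed loop: T(s) = K_p·P/(1+K_p·P) = 26.7/(0.323s + 1 + 26.7), with pole at s = −(1 + 26.7)/0.323 = −85.76.
τ = 1/85.76 = 0.01166 s, so 2% settling time ≈ 4τ = 0.0466 s.

T_s ≈ 0.0466 s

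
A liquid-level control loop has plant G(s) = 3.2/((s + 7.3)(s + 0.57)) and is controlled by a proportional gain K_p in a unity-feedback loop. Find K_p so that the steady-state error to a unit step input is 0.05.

K_p = 24.7

For a type-0 loop with proportional control, e_ss = 1/(1 + K_p·G(0)).
G(0) = 0.769. Require 1/(1 + K_p·0.769) = 0.05, so 1 + 0.769·K_p = 20.
K_p = (20 − 1)/0.769 = 24.7.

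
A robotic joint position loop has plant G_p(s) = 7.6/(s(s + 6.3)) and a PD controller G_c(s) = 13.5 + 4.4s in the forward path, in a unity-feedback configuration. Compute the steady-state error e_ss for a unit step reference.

The open loop G_c(s)G_p(s) has a pole at the origin (type 1), so the static position error constant is infinite and e_ss = 1/(1+∞) = 0.

0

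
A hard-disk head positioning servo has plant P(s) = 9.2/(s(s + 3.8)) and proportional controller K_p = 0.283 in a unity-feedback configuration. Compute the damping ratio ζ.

ζ = 1.18

With unity feedback the closed-loop characteristic equation is s² + 3.8s + 0.283·9.2 = s² + 3.8s + 2.604 = 0.
So ω_n² = 2.604 ⇒ ω_n = 1.614 rad/s, and ζ = 3.8/(2ω_n) = 1.18.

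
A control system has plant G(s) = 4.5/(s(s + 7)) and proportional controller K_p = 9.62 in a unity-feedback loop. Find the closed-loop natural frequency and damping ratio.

With unity feedback the closed-loop characteristic equation is s² + 7s + 9.62·4.5 = s² + 7s + 43.29 = 0.
So ω_n² = 43.29 ⇒ ω_n = 6.58 rad/s, and ζ = 7/(2ω_n) = 0.532.

ω_n = 6.58 rad/s, ζ = 0.532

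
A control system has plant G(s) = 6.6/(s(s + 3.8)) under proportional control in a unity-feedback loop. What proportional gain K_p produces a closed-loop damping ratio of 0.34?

Closed-loop characteristic equation: s² + 3.8s + K_p·6.6 = 0.
So ω_n = √(6.6K_p) and 2ζω_n = 3.8, giving ζ = 3.8/(2√(6.6K_p)).
Setting ζ = 0.34: √(6.6K_p) = 3.8/(2·0.34) = 5.588, so K_p = 31.23/6.6 = 4.73.

K_p = 4.73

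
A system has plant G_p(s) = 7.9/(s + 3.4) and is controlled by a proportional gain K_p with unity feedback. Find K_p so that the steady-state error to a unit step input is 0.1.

K_p = 3.87

The loop is type 0, so e_ss(step) = 1/(1 + K_pos) with K_pos = K_p·G_p(0).
G_p(0) = 2.324. Require 1/(1 + K_p·2.324) = 0.1, so 1 + 2.324·K_p = 10.
K_p = (10 − 1)/2.324 = 3.87.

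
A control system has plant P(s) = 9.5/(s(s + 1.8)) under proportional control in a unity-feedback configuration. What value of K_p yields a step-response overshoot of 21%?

K_p = 0.431

From %OS = 100·exp(−πζ/√(1−ζ²)) = 21%, ζ = −ln(0.21)/√(π²+ln²(0.21)) = 0.4449.
Characteristic equation s² + 1.8s + 9.5K_p = 0 gives ζ = 1.8/(2√(9.5K_p)).
Setting ζ = 0.4449: √(9.5K_p) = 1.8/(2·0.4449) = 2.023, so K_p = 4.092/9.5 = 0.431.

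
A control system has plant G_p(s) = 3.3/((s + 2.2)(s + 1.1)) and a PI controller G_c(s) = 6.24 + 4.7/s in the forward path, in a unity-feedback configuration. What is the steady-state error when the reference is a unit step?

The open loop G_c(s)G_p(s) has a pole at the origin (type 1), so the static position error constant is infinite and e_ss = 1/(1+∞) = 0.

0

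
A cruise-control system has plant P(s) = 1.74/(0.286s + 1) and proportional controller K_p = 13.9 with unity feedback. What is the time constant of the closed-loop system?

Closed loop: T(s) = K_p·P/(1+K_p·P) = 24.19/(0.286s + 1 + 24.19), with pole at s = −(1 + 24.19)/0.286 = −88.06.
Closed-loop time constant τ = 1/88.06 = 0.0114 s.

τ = 0.0114 s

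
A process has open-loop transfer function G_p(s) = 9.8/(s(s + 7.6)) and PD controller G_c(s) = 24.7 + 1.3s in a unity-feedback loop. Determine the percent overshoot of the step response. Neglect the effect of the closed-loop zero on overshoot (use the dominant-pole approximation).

Forward path: (24.7 + 1.3s)·9.8/(s(s+7.6)). The closed-loop characteristic equation is s² + (7.6 + 9.8·1.3)s + 9.8·24.7 = 0.
That is s² + 20.34s + 242.1 = 0, so ω_n = 15.56 rad/s and ζ = 20.34/(2·15.56) = 0.6537.
%OS = 100·exp(−πζ/√(1−ζ²)) = 6.63%.

6.63%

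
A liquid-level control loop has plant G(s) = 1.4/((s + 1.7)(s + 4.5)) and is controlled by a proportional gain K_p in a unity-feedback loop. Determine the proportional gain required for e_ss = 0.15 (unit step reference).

K_p = 31

For a type-0 loop with proportional control, e_ss = 1/(1 + K_p·G(0)).
G(0) = 0.183. Require 1/(1 + K_p·0.183) = 0.15, so 1 + 0.183·K_p = 6.667.
K_p = (6.667 − 1)/0.183 = 31.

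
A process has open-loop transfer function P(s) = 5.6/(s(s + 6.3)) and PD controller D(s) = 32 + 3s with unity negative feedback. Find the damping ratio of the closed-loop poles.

Forward path: (32 + 3s)·5.6/(s(s+6.3)). The closed-loop characteristic equation is s² + (6.3 + 5.6·3)s + 5.6·32 = 0.
That is s² + 23.1s + 179.2 = 0, so ω_n = 13.39 rad/s and ζ = 23.1/(2·13.39) = 0.8628.

ζ = 0.863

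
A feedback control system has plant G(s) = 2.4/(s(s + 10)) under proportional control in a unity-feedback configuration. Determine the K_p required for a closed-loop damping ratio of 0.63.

K_p = 26.2

Closed-loop characteristic equation: s² + 10s + K_p·2.4 = 0.
So ω_n = √(2.4K_p) and 2ζω_n = 10, giving ζ = 10/(2√(2.4K_p)).
Setting ζ = 0.63: √(2.4K_p) = 10/(2·0.63) = 7.937, so K_p = 62.99/2.4 = 26.2.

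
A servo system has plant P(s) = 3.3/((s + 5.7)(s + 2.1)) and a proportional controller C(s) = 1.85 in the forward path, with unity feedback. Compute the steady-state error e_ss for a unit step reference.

0.662

The loop is type 0. Static position error constant K_pos = C(0)·P(0) = 1.85·0.2757 = 0.51.
Steady-state error to a unit step: e_ss = 1/(1+K_pos) = 1/1.51 = 0.662.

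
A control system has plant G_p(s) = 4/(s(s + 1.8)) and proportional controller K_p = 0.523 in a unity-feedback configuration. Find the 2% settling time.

Closed-loop characteristic equation: s² + 1.8s + 2.092 = 0, so ω_n = 1.446 rad/s and ζ = 1.8/(2·1.446) = 0.6222.
2% settling time T_s ≈ 4/(ζω_n) = 4/0.9 = 4.44 s.

T_s ≈ 4.44 s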